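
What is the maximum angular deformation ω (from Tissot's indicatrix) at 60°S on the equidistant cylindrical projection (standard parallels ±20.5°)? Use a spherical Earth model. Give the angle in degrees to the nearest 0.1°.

35.4°

With standard parallel φ₀ = 20.5°, the equirectangular projection gives x = Rλ cos φ₀, y = Rφ, so h = 1 and k = cos 20.5° / cos φ.
At 60°: h = 1.000, k = 1.873; principal scales a = 1.873, b = 1.000.
sin(ω/2) = (a − b)/(a + b) = 0.8733/2.873 = 0.3039, so ω = 2 arcsin(0.3039) ≈ 35.4°.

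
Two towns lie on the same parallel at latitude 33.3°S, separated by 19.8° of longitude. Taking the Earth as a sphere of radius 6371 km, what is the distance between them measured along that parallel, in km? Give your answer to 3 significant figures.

Arc length along a parallel = R cos φ · Δλ (with Δλ in radians).
= 6371 × cos 33.3° × (19.8° × π/180) = 6371 × 0.8358 × 0.3456 ≈ 1840 km.

1840 km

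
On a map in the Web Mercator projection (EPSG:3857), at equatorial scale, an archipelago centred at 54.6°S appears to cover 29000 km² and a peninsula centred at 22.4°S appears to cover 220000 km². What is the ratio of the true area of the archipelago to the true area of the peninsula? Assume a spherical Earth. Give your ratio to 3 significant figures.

Since Mercator area scale is 1/cos²φ, the true area equals the apparent area multiplied by cos²φ.
True area of archipelago: 29000 × cos²(54.6°) = 29000 × 0.3356 = 9731 km².
True area of peninsula: 220000 × cos²(22.4°) = 220000 × 0.8548 = 188100 km².
Ratio = 9731 / 188100 ≈ 0.0517.

0.0517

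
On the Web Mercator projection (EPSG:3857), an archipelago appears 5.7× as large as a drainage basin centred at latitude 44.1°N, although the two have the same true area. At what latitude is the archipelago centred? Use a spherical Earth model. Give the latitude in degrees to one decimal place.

For equal true areas on Mercator, apparent areas scale as sec²φ, so the ratio is cos²φ₂ / cos²φ₁.
cos²φ₂ / cos²φ₁ = 5.7  ⇒  cos φ₁ = cos 44.1° / √5.7 = 0.7181/2.387 = 0.3008.
φ₁ = arccos(0.3008) ≈ 72.5°.

72.5°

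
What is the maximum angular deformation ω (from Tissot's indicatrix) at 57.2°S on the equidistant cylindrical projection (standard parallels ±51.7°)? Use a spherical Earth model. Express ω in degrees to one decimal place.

7.7°

With standard parallel φ₀ = 51.7°, the equirectangular projection gives x = Rλ cos φ₀, y = Rφ, so h = 1 and k = cos 51.7° / cos φ.
At 57.2°: h = 1.000, k = 1.144; principal scales a = 1.144, b = 1.000.
sin(ω/2) = (a − b)/(a + b) = 0.1441/2.144 = 0.06722, so ω = 2 arcsin(0.06722) ≈ 7.7°.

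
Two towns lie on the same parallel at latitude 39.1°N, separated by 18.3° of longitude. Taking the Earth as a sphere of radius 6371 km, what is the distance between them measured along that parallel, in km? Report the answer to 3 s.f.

1580 km

Arc length along a parallel = R cos φ · Δλ (with Δλ in radians).
= 6371 × cos 39.1° × (18.3° × π/180) = 6371 × 0.7760 × 0.3194 ≈ 1580 km.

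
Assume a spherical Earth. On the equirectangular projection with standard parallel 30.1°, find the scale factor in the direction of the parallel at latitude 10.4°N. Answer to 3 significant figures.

In the equirectangular projection with standard parallel φ₀ = 30.1° (x = Rλ cos φ₀, y = Rφ), meridians are true-scale (h = 1) and the parallel scale is k = cos φ₀ / cos φ.
k = cos 30.1° / cos 10.4° = 0.8652/0.9836 = 0.8796.

0.880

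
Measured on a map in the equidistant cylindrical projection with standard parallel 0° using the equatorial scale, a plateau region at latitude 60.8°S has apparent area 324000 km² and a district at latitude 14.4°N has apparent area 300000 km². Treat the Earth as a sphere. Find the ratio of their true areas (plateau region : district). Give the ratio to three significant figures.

0.544

Plate carrée has h = 1 and k = sec φ, giving areal scale sec φ; true area = (apparent area) · cos φ.
True area of plateau region: 324000 × cos(60.8°) = 324000 × 0.4879 = 158100 km².
True area of district: 300000 × cos(14.4°) = 300000 × 0.9686 = 290600 km².
Ratio = 158100 / 290600 ≈ 0.544.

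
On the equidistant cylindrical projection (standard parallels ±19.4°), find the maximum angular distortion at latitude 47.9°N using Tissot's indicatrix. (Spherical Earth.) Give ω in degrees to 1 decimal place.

In the equirectangular projection with standard parallel φ₀ = 19.4° (x = Rλ cos φ₀, y = Rφ), meridians are true-scale (h = 1) and the parallel scale is k = cos φ₀ / cos φ.
At 47.9°: h = 1.000, k = 1.407; principal scales a = 1.407, b = 1.000.
sin(ω/2) = (a − b)/(a + b) = 0.4069/2.407 = 0.1691, so ω = 2 arcsin(0.1691) ≈ 19.5°.

19.5°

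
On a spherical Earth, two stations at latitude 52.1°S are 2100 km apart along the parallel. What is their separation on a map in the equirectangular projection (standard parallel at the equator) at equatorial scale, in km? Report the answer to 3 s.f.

For the equirectangular projection with φ₀ = 0 (plate carrée), h = 1 along meridians and k = sec φ along parallels.
Along the parallel, k = sec 52.1° = 1/0.6143 = 1.628.
Map distance = 2100 × 1.628 ≈ 3420 km.

3420 km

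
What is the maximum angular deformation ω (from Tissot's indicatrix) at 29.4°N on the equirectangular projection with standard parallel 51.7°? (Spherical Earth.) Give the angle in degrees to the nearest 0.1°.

In the equirectangular projection with standard parallel φ₀ = 51.7° (x = Rλ cos φ₀, y = Rφ), meridians are true-scale (h = 1) and the parallel scale is k = cos φ₀ / cos φ.
At 29.4°: h = 1.000, k = 0.7114; principal scales a = 1.000, b = 0.7114.
sin(ω/2) = (a − b)/(a + b) = 0.2886/1.711 = 0.1686, so ω = 2 arcsin(0.1686) ≈ 19.4°.

19.4°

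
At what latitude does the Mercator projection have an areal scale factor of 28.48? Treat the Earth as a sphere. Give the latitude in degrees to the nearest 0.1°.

Mercator areal scale is sec²φ.
sec²φ = 28.48  ⇒  cos²φ = 0.03511  ⇒  cos φ = 0.1874.
φ = arccos(0.1874) ≈ 79.2°.

79.2°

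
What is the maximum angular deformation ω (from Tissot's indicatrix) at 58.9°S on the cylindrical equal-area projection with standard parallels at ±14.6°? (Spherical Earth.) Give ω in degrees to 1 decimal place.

Cylindrical equal-area (φ₀ = 14.6°): h = cos φ / cos 14.6° along meridians, k = cos 14.6° / cos φ along parallels; h·k = 1.
At 58.9°: h = 0.5338, k = 1.873; principal scales a = 1.873, b = 0.5338.
sin(ω/2) = (a − b)/(a + b) = 1.340/2.407 = 0.5565, so ω = 2 arcsin(0.5565) ≈ 67.6°.

67.6°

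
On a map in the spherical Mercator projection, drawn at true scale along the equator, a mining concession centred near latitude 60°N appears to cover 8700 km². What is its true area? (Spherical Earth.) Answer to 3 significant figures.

2180 km²

Mercator is conformal, so the point scale is isotropic: h = k = sec φ = 1/cos φ.
Areal scale = k² = sec²φ = 1/cos²(60°) = 1/0.5000² = 4.000.
True area = apparent / (areal scale) = 8700 / 4.000 ≈ 2180 km².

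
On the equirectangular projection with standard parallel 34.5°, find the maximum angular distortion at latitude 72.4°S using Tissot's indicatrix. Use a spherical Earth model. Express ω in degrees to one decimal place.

55.2°

In the equirectangular projection with standard parallel φ₀ = 34.5° (x = Rλ cos φ₀, y = Rφ), meridians are true-scale (h = 1) and the parallel scale is k = cos φ₀ / cos φ.
At 72.4°: h = 1.000, k = 2.726; principal scales a = 2.726, b = 1.000.
sin(ω/2) = (a − b)/(a + b) = 1.726/3.726 = 0.4632, so ω = 2 arcsin(0.4632) ≈ 55.2°.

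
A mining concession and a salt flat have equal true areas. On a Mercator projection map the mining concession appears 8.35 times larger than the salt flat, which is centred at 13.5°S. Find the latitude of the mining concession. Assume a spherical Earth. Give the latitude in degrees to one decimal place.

On Mercator, (apparent₁)/(apparent₂) = sec²φ₁ / sec²φ₂ when true areas are equal.
cos²φ₂ / cos²φ₁ = 8.35  ⇒  cos φ₁ = cos 13.5° / √8.35 = 0.9724/2.890 = 0.3365.
φ₁ = arccos(0.3365) ≈ 70.3°.

70.3°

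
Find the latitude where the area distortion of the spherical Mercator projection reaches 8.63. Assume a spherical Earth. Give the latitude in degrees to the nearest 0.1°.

Mercator areal scale is sec²φ.
sec²φ = 8.63  ⇒  cos²φ = 0.1159  ⇒  cos φ = 0.3404.
φ = arccos(0.3404) ≈ 70.1°.

70.1°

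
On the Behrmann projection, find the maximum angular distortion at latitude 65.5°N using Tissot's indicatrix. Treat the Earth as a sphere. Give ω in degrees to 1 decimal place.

77.7°

Behrmann is a cylindrical equal-area projection with standard parallels at ±30°. For cylindrical equal-area with standard parallel φ₀, h = cos φ / cos φ₀ and k = cos φ₀ / cos φ, so h·k = 1.
At 65.5°: h = 0.4788, k = 2.088; principal scales a = 2.088, b = 0.4788.
sin(ω/2) = (a − b)/(a + b) = 1.610/2.567 = 0.6270, so ω = 2 arcsin(0.6270) ≈ 77.7°.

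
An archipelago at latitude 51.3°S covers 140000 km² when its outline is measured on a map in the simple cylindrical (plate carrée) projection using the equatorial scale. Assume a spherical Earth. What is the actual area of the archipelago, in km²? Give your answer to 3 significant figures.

For the equirectangular projection with φ₀ = 0 (plate carrée), h = 1 along meridians and k = sec φ along parallels.
Areal scale = h·k = 1 × sec φ; at 51.3°, h = 1.000, k = 1.599, so h·k = 1.599.
True area = apparent / (areal scale) = 140000 / 1.599 ≈ 87500 km².

87500 km²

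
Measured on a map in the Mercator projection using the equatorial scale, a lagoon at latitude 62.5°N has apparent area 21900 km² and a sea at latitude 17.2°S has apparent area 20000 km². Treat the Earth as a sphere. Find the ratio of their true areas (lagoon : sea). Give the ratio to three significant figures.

0.256

Mercator's areal exaggeration is sec²φ; hence true area = (apparent area) · cos²φ.
True area of lagoon: 21900 × cos²(62.5°) = 21900 × 0.2132 = 4669 km².
True area of sea: 20000 × cos²(17.2°) = 20000 × 0.9126 = 18250 km².
Ratio = 4669 / 18250 ≈ 0.256.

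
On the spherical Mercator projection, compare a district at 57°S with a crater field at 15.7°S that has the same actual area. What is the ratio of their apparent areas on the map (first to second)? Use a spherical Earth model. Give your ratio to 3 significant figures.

3.12

Mercator areal scale is sec²φ.
At 57°: sec²(57°) = 1/0.5446² = 3.371.
At 15.7°: sec²(15.7°) = 1/0.9627² = 1.079.
Ratio = 3.371/1.079 = cos²(15.7°)/cos²(57°) ≈ 3.12.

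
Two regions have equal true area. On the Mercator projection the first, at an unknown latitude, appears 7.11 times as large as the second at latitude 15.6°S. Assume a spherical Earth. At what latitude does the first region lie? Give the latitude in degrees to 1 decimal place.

68.8°

On Mercator, (apparent₁)/(apparent₂) = sec²φ₁ / sec²φ₂ when true areas are equal.
cos²φ₂ / cos²φ₁ = 7.11  ⇒  cos φ₁ = cos 15.6° / √7.11 = 0.9632/2.666 = 0.3612.
φ₁ = arccos(0.3612) ≈ 68.8°.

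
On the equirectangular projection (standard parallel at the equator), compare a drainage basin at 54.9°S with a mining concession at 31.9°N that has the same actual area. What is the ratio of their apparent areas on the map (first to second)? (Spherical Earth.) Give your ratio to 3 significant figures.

1.48

In the plate carrée (x = Rλ, y = Rφ), meridians are true-scale (h = 1) and parallels are stretched by k = sec φ.
Areal scale at 54.9°: h·k = 1.000 × 1.739 = 1.739.
Areal scale at 31.9°: h·k = 1.000 × 1.178 = 1.178.
Ratio = 1.739/1.178 ≈ 1.48.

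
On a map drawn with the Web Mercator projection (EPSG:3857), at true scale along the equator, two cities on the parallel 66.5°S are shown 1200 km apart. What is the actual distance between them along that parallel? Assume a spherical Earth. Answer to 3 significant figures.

478 km

For Mercator, h = k = sec φ (a conformal cylindrical projection has a single point scale, 1/cos φ).
Along the parallel at 66.5°, map distances are exaggerated by k = sec 66.5° = 2.508.
True distance = 1200 / 2.508 = 1200 × cos 66.5° ≈ 478 km.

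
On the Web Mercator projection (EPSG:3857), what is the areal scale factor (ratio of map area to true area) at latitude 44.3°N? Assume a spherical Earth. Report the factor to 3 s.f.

The Mercator projection is conformal; its linear scale factor is the same in every direction and equals sec φ = 1/cos φ.
Areal scale = k² = sec²φ = 1/cos²(44.3°) = 1/0.7157² = 1.952.

1.95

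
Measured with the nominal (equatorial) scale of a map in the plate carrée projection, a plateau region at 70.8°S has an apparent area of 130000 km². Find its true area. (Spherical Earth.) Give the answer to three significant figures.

42800 km²

For the equirectangular projection with φ₀ = 0 (plate carrée), h = 1 along meridians and k = sec φ along parallels.
Areal scale = h·k = 1 × sec φ; at 70.8°, h = 1.000, k = 3.041, so h·k = 3.041.
True area = apparent / (areal scale) = 130000 / 3.041 ≈ 42800 km².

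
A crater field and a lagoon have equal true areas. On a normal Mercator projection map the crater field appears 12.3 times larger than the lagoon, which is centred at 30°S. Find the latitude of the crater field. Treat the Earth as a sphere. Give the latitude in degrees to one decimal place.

On Mercator, (apparent₁)/(apparent₂) = sec²φ₁ / sec²φ₂ when true areas are equal.
cos²φ₂ / cos²φ₁ = 12.3  ⇒  cos φ₁ = cos 30° / √12.3 = 0.8660/3.507 = 0.2469.
φ₁ = arccos(0.2469) ≈ 75.7°.

75.7°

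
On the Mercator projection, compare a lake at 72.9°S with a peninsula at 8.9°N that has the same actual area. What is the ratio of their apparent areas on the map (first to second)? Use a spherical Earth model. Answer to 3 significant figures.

11.3

Mercator areal scale is sec²φ.
At 72.9°: sec²(72.9°) = 1/0.2940² = 11.57.
At 8.9°: sec²(8.9°) = 1/0.9880² = 1.025.
Ratio = 11.57/1.025 = cos²(8.9°)/cos²(72.9°) ≈ 11.3.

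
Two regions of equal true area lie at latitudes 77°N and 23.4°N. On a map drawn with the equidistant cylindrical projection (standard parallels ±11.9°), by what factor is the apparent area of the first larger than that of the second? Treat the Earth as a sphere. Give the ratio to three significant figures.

4.08

In the equirectangular projection with standard parallel φ₀ = 11.9° (x = Rλ cos φ₀, y = Rφ), meridians are true-scale (h = 1) and the parallel scale is k = cos φ₀ / cos φ.
Areal scale at 77°: h·k = 1.000 × 4.350 = 4.350.
Areal scale at 23.4°: h·k = 1.000 × 1.066 = 1.066.
Ratio = 4.350/1.066 ≈ 4.08.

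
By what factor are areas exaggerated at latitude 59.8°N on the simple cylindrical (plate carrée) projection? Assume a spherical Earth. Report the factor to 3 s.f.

1.99

In the plate carrée (x = Rλ, y = Rφ), meridians are true-scale (h = 1) and parallels are stretched by k = sec φ.
Areal scale = h·k = 1 × sec φ; at 59.8°, h = 1.000, k = 1.988, so h·k = 1.988.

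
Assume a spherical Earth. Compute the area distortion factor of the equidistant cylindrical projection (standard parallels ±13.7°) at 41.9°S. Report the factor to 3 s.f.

1.31

With standard parallel φ₀ = 13.7°, the equirectangular projection gives x = Rλ cos φ₀, y = Rφ, so h = 1 and k = cos 13.7° / cos φ.
Areal scale = h·k = 1 × cos φ₀ / cos φ; at 41.9°, h = 1.000, k = 1.305, so h·k = 1.305.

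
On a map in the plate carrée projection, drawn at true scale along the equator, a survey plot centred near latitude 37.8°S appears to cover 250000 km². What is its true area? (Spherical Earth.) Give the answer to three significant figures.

198000 km²

For the equirectangular projection with φ₀ = 0 (plate carrée), h = 1 along meridians and k = sec φ along parallels.
Areal scale = h·k = 1 × sec φ; at 37.8°, h = 1.000, k = 1.266, so h·k = 1.266.
True area = apparent / (areal scale) = 250000 / 1.266 ≈ 198000 km².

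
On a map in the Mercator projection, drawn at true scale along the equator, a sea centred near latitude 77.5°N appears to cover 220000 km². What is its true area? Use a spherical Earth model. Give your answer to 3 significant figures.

10300 km²

For Mercator, h = k = sec φ (a conformal cylindrical projection has a single point scale, 1/cos φ).
Areal scale = k² = sec²φ = 1/cos²(77.5°) = 1/0.2164² = 21.35.
True area = apparent / (areal scale) = 220000 / 21.35 ≈ 10300 km².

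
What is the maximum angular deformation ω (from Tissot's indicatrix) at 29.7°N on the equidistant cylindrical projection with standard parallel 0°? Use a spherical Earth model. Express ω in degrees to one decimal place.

For the equirectangular projection with φ₀ = 0 (plate carrée), h = 1 along meridians and k = sec φ along parallels.
At 29.7°: h = 1.000, k = 1.151; principal scales a = 1.151, b = 1.000.
sin(ω/2) = (a − b)/(a + b) = 0.1512/2.151 = 0.07030, so ω = 2 arcsin(0.07030) ≈ 8.1°.

8.1°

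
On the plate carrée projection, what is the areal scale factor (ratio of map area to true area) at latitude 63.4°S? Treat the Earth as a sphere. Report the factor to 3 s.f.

For the equirectangular projection with φ₀ = 0 (plate carrée), h = 1 along meridians and k = sec φ along parallels.
Areal scale = h·k = 1 × sec φ; at 63.4°, h = 1.000, k = 2.233, so h·k = 2.233.

2.23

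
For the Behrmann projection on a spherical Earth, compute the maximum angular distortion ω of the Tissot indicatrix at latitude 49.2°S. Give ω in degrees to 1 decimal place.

31.9°

The Behrmann projection is cylindrical equal-area with φ₀ = 30°. Cylindrical equal-area (φ₀ = 30°): h = cos φ / cos 30° along meridians, k = cos 30° / cos φ along parallels; h·k = 1.
At 49.2°: h = 0.7545, k = 1.325; principal scales a = 1.325, b = 0.7545.
sin(ω/2) = (a − b)/(a + b) = 0.5709/2.080 = 0.2745, so ω = 2 arcsin(0.2745) ≈ 31.9°.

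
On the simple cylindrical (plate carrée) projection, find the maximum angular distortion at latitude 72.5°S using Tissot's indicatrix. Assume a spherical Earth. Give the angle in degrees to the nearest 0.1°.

In the plate carrée (x = Rλ, y = Rφ), meridians are true-scale (h = 1) and parallels are stretched by k = sec φ.
At 72.5°: h = 1.000, k = 3.326; principal scales a = 3.326, b = 1.000.
sin(ω/2) = (a − b)/(a + b) = 2.326/4.326 = 0.5376, so ω = 2 arcsin(0.5376) ≈ 65.0°.

65.0°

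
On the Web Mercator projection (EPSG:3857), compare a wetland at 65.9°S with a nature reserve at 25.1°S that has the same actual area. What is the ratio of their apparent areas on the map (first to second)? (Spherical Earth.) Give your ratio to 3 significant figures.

4.92

On Mercator, area is exaggerated by sec²φ = 1/cos²φ.
At 65.9°: sec²(65.9°) = 1/0.4083² = 5.998.
At 25.1°: sec²(25.1°) = 1/0.9056² = 1.219.
Ratio = 5.998/1.219 = cos²(25.1°)/cos²(65.9°) ≈ 4.92.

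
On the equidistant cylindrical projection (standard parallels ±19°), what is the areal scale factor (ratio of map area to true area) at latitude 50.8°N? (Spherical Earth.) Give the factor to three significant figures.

1.50

The equidistant cylindrical projection with φ₀ = 19° has h = 1 (meridians true) and k = cos φ₀ / cos φ along parallels.
Areal scale = h·k = 1 × cos φ₀ / cos φ; at 50.8°, h = 1.000, k = 1.496, so h·k = 1.496.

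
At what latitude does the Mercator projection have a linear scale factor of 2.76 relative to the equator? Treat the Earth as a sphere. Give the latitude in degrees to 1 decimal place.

68.8°

Mercator scale is k = sec φ = 1/cos φ.
1/cos φ = 2.76  ⇒  cos φ = 0.3623  ⇒  φ = arccos(0.3623) ≈ 68.8°.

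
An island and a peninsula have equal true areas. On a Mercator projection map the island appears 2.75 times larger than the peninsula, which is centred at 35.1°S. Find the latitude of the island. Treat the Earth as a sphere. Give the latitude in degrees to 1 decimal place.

On Mercator, (apparent₁)/(apparent₂) = sec²φ₁ / sec²φ₂ when true areas are equal.
cos²φ₂ / cos²φ₁ = 2.75  ⇒  cos φ₁ = cos 35.1° / √2.75 = 0.8181/1.658 = 0.4934.
φ₁ = arccos(0.4934) ≈ 60.4°.

60.4°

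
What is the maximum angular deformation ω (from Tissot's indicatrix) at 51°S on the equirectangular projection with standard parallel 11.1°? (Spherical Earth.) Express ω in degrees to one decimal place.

25.2°

In the equirectangular projection with standard parallel φ₀ = 11.1° (x = Rλ cos φ₀, y = Rφ), meridians are true-scale (h = 1) and the parallel scale is k = cos φ₀ / cos φ.
At 51°: h = 1.000, k = 1.559; principal scales a = 1.559, b = 1.000.
sin(ω/2) = (a − b)/(a + b) = 0.5593/2.559 = 0.2185, so ω = 2 arcsin(0.2185) ≈ 25.2°.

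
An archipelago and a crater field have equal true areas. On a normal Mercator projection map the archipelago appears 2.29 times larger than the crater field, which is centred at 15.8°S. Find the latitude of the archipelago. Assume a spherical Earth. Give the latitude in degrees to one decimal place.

50.5°

On Mercator, (apparent₁)/(apparent₂) = sec²φ₁ / sec²φ₂ when true areas are equal.
cos²φ₂ / cos²φ₁ = 2.29  ⇒  cos φ₁ = cos 15.8° / √2.29 = 0.9622/1.513 = 0.6359.
φ₁ = arccos(0.6359) ≈ 50.5°.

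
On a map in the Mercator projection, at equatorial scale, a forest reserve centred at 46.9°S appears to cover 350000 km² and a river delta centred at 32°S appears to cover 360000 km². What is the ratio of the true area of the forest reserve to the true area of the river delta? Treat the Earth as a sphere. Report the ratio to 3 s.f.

0.631

Since Mercator area scale is 1/cos²φ, the true area equals the apparent area multiplied by cos²φ.
True area of forest reserve: 350000 × cos²(46.9°) = 350000 × 0.4669 = 163400 km².
True area of river delta: 360000 × cos²(32°) = 360000 × 0.7192 = 258900 km².
Ratio = 163400 / 258900 ≈ 0.631.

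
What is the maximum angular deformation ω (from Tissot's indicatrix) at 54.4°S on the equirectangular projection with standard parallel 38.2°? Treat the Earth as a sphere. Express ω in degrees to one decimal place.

17.1°

In the equirectangular projection with standard parallel φ₀ = 38.2° (x = Rλ cos φ₀, y = Rφ), meridians are true-scale (h = 1) and the parallel scale is k = cos φ₀ / cos φ.
At 54.4°: h = 1.000, k = 1.350; principal scales a = 1.350, b = 1.000.
sin(ω/2) = (a − b)/(a + b) = 0.3500/2.350 = 0.1489, so ω = 2 arcsin(0.1489) ≈ 17.1°.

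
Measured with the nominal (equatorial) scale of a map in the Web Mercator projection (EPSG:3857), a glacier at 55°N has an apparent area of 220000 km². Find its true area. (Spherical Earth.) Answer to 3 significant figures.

72400 km²

The Mercator projection is conformal; its linear scale factor is the same in every direction and equals sec φ = 1/cos φ.
Areal scale = k² = sec²φ = 1/cos²(55°) = 1/0.5736² = 3.040.
True area = apparent / (areal scale) = 220000 / 3.040 ≈ 72400 km².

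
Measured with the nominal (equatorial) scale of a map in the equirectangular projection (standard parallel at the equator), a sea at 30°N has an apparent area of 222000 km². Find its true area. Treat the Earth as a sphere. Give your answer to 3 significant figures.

192000 km²

In the plate carrée (x = Rλ, y = Rφ), meridians are true-scale (h = 1) and parallels are stretched by k = sec φ.
Areal scale = h·k = 1 × sec φ; at 30°, h = 1.000, k = 1.155, so h·k = 1.155.
True area = apparent / (areal scale) = 222000 / 1.155 ≈ 192000 km².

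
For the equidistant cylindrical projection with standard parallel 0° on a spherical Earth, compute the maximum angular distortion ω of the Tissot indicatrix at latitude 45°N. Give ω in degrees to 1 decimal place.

19.8°

Plate carrée maps x = Rλ, y = Rφ. The meridian scale is h = 1 and the parallel scale is k = 1/cos φ = sec φ.
At 45°: h = 1.000, k = 1.414; principal scales a = 1.414, b = 1.000.
sin(ω/2) = (a − b)/(a + b) = 0.4142/2.414 = 0.1716, so ω = 2 arcsin(0.1716) ≈ 19.8°.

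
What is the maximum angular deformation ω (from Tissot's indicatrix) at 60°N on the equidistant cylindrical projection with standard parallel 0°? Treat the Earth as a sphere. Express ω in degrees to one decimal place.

38.9°

For the equirectangular projection with φ₀ = 0 (plate carrée), h = 1 along meridians and k = sec φ along parallels.
At 60°: h = 1.000, k = 2.000; principal scales a = 2.000, b = 1.000.
sin(ω/2) = (a − b)/(a + b) = 1.0000/3.000 = 0.3333, so ω = 2 arcsin(0.3333) ≈ 38.9°.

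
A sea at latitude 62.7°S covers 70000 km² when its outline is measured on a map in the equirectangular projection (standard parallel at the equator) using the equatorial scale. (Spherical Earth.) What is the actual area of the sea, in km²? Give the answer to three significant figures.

In the plate carrée (x = Rλ, y = Rφ), meridians are true-scale (h = 1) and parallels are stretched by k = sec φ.
Areal scale = h·k = 1 × sec φ; at 62.7°, h = 1.000, k = 2.180, so h·k = 2.180.
True area = apparent / (areal scale) = 70000 / 2.180 ≈ 32100 km².

32100 km²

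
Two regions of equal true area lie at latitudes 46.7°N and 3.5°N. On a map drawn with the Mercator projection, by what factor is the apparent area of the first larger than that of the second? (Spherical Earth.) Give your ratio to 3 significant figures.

2.12

Mercator is conformal with k = sec φ, so areal scale = k² = sec²φ.
At 46.7°: sec²(46.7°) = 1/0.6858² = 2.126.
At 3.5°: sec²(3.5°) = 1/0.9981² = 1.004.
Ratio = 2.126/1.004 = cos²(3.5°)/cos²(46.7°) ≈ 2.12.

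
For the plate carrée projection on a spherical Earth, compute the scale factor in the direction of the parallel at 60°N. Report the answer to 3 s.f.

2.00

In the plate carrée (x = Rλ, y = Rφ), meridians are true-scale (h = 1) and parallels are stretched by k = sec φ.
k = 1/cos 60° = 1/0.5000 = 2.000.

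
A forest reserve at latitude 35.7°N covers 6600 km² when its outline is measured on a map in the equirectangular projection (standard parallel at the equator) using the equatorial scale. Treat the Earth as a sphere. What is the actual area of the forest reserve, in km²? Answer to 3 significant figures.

5360 km²

In the plate carrée (x = Rλ, y = Rφ), meridians are true-scale (h = 1) and parallels are stretched by k = sec φ.
Areal scale = h·k = 1 × sec φ; at 35.7°, h = 1.000, k = 1.231, so h·k = 1.231.
True area = apparent / (areal scale) = 6600 / 1.231 ≈ 5360 km².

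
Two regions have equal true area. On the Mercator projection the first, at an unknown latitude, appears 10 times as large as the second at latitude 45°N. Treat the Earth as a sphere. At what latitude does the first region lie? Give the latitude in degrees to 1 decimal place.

Mercator areal scale is sec²φ, so apparent-area ratio = sec²φ₁ / sec²φ₂ = cos²φ₂ / cos²φ₁.
cos²φ₂ / cos²φ₁ = 10  ⇒  cos φ₁ = cos 45° / √10 = 0.7071/3.162 = 0.2236.
φ₁ = arccos(0.2236) ≈ 77.1°.

77.1°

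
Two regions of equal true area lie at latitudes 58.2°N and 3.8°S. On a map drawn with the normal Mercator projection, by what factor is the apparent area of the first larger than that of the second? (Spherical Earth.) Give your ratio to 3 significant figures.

On Mercator, area is exaggerated by sec²φ = 1/cos²φ.
At 58.2°: sec²(58.2°) = 1/0.5270² = 3.601.
At 3.8°: sec²(3.8°) = 1/0.9978² = 1.004.
Ratio = 3.601/1.004 = cos²(3.8°)/cos²(58.2°) ≈ 3.59.

3.59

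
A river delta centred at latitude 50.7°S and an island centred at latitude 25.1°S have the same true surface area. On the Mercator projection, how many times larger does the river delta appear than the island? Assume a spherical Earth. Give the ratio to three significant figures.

Mercator areal scale is sec²φ.
At 50.7°: sec²(50.7°) = 1/0.6334² = 2.493.
At 25.1°: sec²(25.1°) = 1/0.9056² = 1.219.
Ratio = 2.493/1.219 = cos²(25.1°)/cos²(50.7°) ≈ 2.04.

2.04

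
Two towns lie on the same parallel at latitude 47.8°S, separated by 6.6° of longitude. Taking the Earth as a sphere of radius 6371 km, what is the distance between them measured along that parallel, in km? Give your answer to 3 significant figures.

493 km

Arc length along a parallel = R cos φ · Δλ (with Δλ in radians).
= 6371 × cos 47.8° × (6.6° × π/180) = 6371 × 0.6717 × 0.1152 ≈ 493 km.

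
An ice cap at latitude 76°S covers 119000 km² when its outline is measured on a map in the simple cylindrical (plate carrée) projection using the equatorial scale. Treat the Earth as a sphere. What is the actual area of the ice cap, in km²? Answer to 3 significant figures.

In the plate carrée (x = Rλ, y = Rφ), meridians are true-scale (h = 1) and parallels are stretched by k = sec φ.
Areal scale = h·k = 1 × sec φ; at 76°, h = 1.000, k = 4.134, so h·k = 4.134.
True area = apparent / (areal scale) = 119000 / 4.134 ≈ 28800 km².

28800 km²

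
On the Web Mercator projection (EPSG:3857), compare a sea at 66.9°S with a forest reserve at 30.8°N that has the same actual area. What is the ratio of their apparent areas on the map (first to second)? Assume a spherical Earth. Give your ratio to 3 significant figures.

4.79

Mercator is conformal with k = sec φ, so areal scale = k² = sec²φ.
At 66.9°: sec²(66.9°) = 1/0.3923² = 6.497.
At 30.8°: sec²(30.8°) = 1/0.8590² = 1.355.
Ratio = 6.497/1.355 = cos²(30.8°)/cos²(66.9°) ≈ 4.79.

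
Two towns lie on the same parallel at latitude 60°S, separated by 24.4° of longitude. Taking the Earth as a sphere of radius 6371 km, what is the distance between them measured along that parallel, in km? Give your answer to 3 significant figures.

1360 km

Arc length along a parallel = R cos φ · Δλ (with Δλ in radians).
= 6371 × cos 60° × (24.4° × π/180) = 6371 × 0.5000 × 0.4259 ≈ 1360 km.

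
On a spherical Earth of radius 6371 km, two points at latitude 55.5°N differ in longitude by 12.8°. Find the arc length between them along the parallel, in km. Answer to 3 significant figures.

Arc length along a parallel = R cos φ · Δλ (with Δλ in radians).
= 6371 × cos 55.5° × (12.8° × π/180) = 6371 × 0.5664 × 0.2234 ≈ 806 km.

806 km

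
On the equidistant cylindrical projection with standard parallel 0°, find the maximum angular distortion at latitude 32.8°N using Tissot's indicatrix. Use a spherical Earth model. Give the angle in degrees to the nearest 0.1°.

In the plate carrée (x = Rλ, y = Rφ), meridians are true-scale (h = 1) and parallels are stretched by k = sec φ.
At 32.8°: h = 1.000, k = 1.190; principal scales a = 1.190, b = 1.000.
sin(ω/2) = (a − b)/(a + b) = 0.1897/2.190 = 0.08662, so ω = 2 arcsin(0.08662) ≈ 9.9°.

9.9°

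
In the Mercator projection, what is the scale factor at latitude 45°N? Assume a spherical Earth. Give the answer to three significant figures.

Mercator is conformal, so the point scale is isotropic: h = k = sec φ = 1/cos φ.
k = 1/cos 45° = 1/0.7071 = 1.414.

1.41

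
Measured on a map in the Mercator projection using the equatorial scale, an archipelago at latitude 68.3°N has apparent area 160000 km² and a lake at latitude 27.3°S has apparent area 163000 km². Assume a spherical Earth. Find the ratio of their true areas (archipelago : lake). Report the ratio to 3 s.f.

0.170

On Mercator the areal scale is sec²φ, so true area = apparent × cos²φ.
True area of archipelago: 160000 × cos²(68.3°) = 160000 × 0.1367 = 21870 km².
True area of lake: 163000 × cos²(27.3°) = 163000 × 0.7896 = 128700 km².
Ratio = 21870 / 128700 ≈ 0.170.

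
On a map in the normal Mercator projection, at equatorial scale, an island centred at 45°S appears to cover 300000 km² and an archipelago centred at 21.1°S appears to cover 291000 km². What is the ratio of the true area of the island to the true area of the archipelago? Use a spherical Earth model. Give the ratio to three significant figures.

0.592

On Mercator the areal scale is sec²φ, so true area = apparent × cos²φ.
True area of island: 300000 × cos²(45°) = 300000 × 0.5000 = 150000 km².
True area of archipelago: 291000 × cos²(21.1°) = 291000 × 0.8704 = 253300 km².
Ratio = 150000 / 253300 ≈ 0.592.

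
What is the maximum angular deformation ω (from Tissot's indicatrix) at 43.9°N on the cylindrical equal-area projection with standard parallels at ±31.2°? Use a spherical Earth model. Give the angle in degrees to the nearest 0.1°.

A cylindrical equal-area projection with standard parallel φ₀ has meridian scale h = cos φ / cos φ₀ and parallel scale k = cos φ₀ / cos φ (so areas are preserved, h·k = 1).
At 43.9°: h = 0.8424, k = 1.187; principal scales a = 1.187, b = 0.8424.
sin(ω/2) = (a − b)/(a + b) = 0.3447/2.029 = 0.1698, so ω = 2 arcsin(0.1698) ≈ 19.6°.

19.6°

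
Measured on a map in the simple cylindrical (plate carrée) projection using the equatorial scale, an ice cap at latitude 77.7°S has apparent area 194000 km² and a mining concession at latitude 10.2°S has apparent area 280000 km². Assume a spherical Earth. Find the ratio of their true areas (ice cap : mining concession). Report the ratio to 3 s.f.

On the plate carrée, areal scale = h·k = 1 × sec φ, so true area = apparent × cos φ.
True area of ice cap: 194000 × cos(77.7°) = 194000 × 0.2130 = 41330 km².
True area of mining concession: 280000 × cos(10.2°) = 280000 × 0.9842 = 275600 km².
Ratio = 41330 / 275600 ≈ 0.150.

0.150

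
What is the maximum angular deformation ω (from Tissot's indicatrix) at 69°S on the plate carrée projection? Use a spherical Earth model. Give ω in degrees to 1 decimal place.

In the plate carrée (x = Rλ, y = Rφ), meridians are true-scale (h = 1) and parallels are stretched by k = sec φ.
At 69°: h = 1.000, k = 2.790; principal scales a = 2.790, b = 1.000.
sin(ω/2) = (a − b)/(a + b) = 1.790/3.790 = 0.4724, so ω = 2 arcsin(0.4724) ≈ 56.4°.

56.4°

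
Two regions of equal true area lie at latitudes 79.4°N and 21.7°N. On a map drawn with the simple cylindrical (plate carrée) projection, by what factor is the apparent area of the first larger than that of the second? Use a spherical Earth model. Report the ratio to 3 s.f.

Plate carrée maps x = Rλ, y = Rφ. The meridian scale is h = 1 and the parallel scale is k = 1/cos φ = sec φ.
Areal scale at 79.4°: h·k = 1.000 × 5.436 = 5.436.
Areal scale at 21.7°: h·k = 1.000 × 1.076 = 1.076.
Ratio = 5.436/1.076 ≈ 5.05.

5.05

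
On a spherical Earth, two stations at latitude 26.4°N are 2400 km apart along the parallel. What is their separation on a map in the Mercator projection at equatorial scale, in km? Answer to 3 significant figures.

2680 km

Mercator is conformal, so the point scale is isotropic: h = k = sec φ = 1/cos φ.
Along the parallel, k = sec 26.4° = 1/0.8957 = 1.116.
Map distance = 2400 × 1.116 ≈ 2680 km.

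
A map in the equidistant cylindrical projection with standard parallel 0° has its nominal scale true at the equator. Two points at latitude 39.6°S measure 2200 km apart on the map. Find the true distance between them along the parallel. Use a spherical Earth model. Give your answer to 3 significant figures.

1700 km

In the plate carrée (x = Rλ, y = Rφ), meridians are true-scale (h = 1) and parallels are stretched by k = sec φ.
Along the parallel at 39.6°, map distances are exaggerated by k = sec 39.6° = 1.298.
True distance = 2200 / 1.298 = 2200 × cos 39.6° ≈ 1700 km.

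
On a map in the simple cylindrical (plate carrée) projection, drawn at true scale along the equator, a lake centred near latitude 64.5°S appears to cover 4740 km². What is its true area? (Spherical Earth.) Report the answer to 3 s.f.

Plate carrée maps x = Rλ, y = Rφ. The meridian scale is h = 1 and the parallel scale is k = 1/cos φ = sec φ.
Areal scale = h·k = 1 × sec φ; at 64.5°, h = 1.000, k = 2.323, so h·k = 2.323.
True area = apparent / (areal scale) = 4740 / 2.323 ≈ 2040 km².

2040 km²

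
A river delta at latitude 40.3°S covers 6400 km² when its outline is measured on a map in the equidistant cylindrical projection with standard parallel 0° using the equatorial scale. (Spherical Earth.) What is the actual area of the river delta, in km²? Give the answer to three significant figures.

4880 km²

In the plate carrée (x = Rλ, y = Rφ), meridians are true-scale (h = 1) and parallels are stretched by k = sec φ.
Areal scale = h·k = 1 × sec φ; at 40.3°, h = 1.000, k = 1.311, so h·k = 1.311.
True area = apparent / (areal scale) = 6400 / 1.311 ≈ 4880 km².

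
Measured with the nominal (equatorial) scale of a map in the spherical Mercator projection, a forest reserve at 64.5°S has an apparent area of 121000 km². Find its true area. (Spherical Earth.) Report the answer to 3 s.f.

22400 km²

The Mercator projection is conformal; its linear scale factor is the same in every direction and equals sec φ = 1/cos φ.
Areal scale = k² = sec²φ = 1/cos²(64.5°) = 1/0.4305² = 5.395.
True area = apparent / (areal scale) = 121000 / 5.395 ≈ 22400 km².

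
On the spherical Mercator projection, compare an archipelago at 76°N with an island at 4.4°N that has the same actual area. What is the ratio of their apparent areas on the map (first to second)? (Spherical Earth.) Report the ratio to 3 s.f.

On Mercator, area is exaggerated by sec²φ = 1/cos²φ.
At 76°: sec²(76°) = 1/0.2419² = 17.09.
At 4.4°: sec²(4.4°) = 1/0.9971² = 1.006.
Ratio = 17.09/1.006 = cos²(4.4°)/cos²(76°) ≈ 17.0.

17.0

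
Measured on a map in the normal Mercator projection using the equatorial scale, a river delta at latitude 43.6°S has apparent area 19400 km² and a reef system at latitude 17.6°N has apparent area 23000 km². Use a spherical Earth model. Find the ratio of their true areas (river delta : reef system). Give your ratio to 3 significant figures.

Mercator's areal exaggeration is sec²φ; hence true area = (apparent area) · cos²φ.
True area of river delta: 19400 × cos²(43.6°) = 19400 × 0.5244 = 10170 km².
True area of reef system: 23000 × cos²(17.6°) = 23000 × 0.9086 = 20900 km².
Ratio = 10170 / 20900 ≈ 0.487.

0.487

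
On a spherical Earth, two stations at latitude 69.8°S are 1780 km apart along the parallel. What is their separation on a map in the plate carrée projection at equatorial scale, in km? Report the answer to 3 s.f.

5150 km

In the plate carrée (x = Rλ, y = Rφ), meridians are true-scale (h = 1) and parallels are stretched by k = sec φ.
Along the parallel, k = sec 69.8° = 1/0.3453 = 2.896.
Map distance = 1780 × 2.896 ≈ 5150 km.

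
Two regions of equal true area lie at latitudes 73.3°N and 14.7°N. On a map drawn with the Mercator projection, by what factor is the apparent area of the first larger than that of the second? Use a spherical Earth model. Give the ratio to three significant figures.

11.3

On Mercator, area is exaggerated by sec²φ = 1/cos²φ.
At 73.3°: sec²(73.3°) = 1/0.2874² = 12.11.
At 14.7°: sec²(14.7°) = 1/0.9673² = 1.069.
Ratio = 12.11/1.069 = cos²(14.7°)/cos²(73.3°) ≈ 11.3.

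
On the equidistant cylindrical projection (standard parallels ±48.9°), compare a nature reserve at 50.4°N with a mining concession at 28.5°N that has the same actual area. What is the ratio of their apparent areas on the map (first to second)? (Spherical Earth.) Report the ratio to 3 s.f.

1.38

The equidistant cylindrical projection with φ₀ = 48.9° has h = 1 (meridians true) and k = cos φ₀ / cos φ along parallels.
Areal scale at 50.4°: h·k = 1.000 × 1.031 = 1.031.
Areal scale at 28.5°: h·k = 1.000 × 0.7480 = 0.7480.
Ratio = 1.031/0.7480 ≈ 1.38.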